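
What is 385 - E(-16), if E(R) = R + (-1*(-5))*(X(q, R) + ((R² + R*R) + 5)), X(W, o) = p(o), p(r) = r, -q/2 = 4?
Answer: -2104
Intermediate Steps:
q = -8 (q = -2*4 = -8)
X(W, o) = o
E(R) = 25 + 6*R + 10*R² (E(R) = R + (-1*(-5))*(R + ((R² + R*R) + 5)) = R + 5*(R + ((R² + R²) + 5)) = R + 5*(R + (2*R² + 5)) = R + 5*(R + (5 + 2*R²)) = R + 5*(5 + R + 2*R²) = R + (25 + 5*R + 10*R²) = 25 + 6*R + 10*R²)
385 - E(-16) = 385 - (25 + 6*(-16) + 10*(-16)²) = 385 - (25 - 96 + 10*256) = 385 - (25 - 96 + 2560) = 385 - 1*2489 = 385 - 2489 = -2104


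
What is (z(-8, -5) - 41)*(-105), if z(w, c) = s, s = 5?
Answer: 3780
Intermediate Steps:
z(w, c) = 5
(z(-8, -5) - 41)*(-105) = (5 - 41)*(-105) = -36*(-105) = 3780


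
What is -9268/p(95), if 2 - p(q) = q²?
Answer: 1324/1289 ≈ 1.0272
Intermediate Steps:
p(q) = 2 - q²
-9268/p(95) = -9268/(2 - 1*95²) = -9268/(2 - 1*9025) = -9268/(2 - 9025) = -9268/(-9023) = -9268*(-1/9023) = 1324/1289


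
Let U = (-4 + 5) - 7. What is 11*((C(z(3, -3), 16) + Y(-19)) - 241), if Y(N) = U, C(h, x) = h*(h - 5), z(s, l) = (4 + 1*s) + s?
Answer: -2167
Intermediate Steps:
z(s, l) = 4 + 2*s (z(s, l) = (4 + s) + s = 4 + 2*s)
C(h, x) = h*(-5 + h)
U = -6 (U = 1 - 7 = -6)
Y(N) = -6
11*((C(z(3, -3), 16) + Y(-19)) - 241) = 11*(((4 + 2*3)*(-5 + (4 + 2*3)) - 6) - 241) = 11*(((4 + 6)*(-5 + (4 + 6)) - 6) - 241) = 11*((10*(-5 + 10) - 6) - 241) = 11*((10*5 - 6) - 241) = 11*((50 - 6) - 241) = 11*(44 - 241) = 11*(-197) = -2167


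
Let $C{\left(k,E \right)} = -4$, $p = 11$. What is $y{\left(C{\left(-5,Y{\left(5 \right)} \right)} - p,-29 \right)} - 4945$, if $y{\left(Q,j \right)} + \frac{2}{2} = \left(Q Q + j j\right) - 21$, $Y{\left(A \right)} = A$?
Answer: $-3901$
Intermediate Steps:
$y{\left(Q,j \right)} = -22 + Q^{2} + j^{2}$ ($y{\left(Q,j \right)} = -1 - \left(21 - Q Q - j j\right) = -1 - \left(21 - Q^{2} - j^{2}\right) = -1 + \left(-21 + Q^{2} + j^{2}\right) = -22 + Q^{2} + j^{2}$)
$y{\left(C{\left(-5,Y{\left(5 \right)} \right)} - p,-29 \right)} - 4945 = \left(-22 + \left(-4 - 11\right)^{2} + \left(-29\right)^{2}\right) - 4945 = \left(-22 + \left(-4 - 11\right)^{2} + 841\right) - 4945 = \left(-22 + \left(-15\right)^{2} + 841\right) - 4945 = \left(-22 + 225 + 841\right) - 4945 = 1044 - 4945 = -3901$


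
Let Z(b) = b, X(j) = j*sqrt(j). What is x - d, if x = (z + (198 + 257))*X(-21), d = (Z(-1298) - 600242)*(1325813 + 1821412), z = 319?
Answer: 1893181726500 - 16254*I*sqrt(21) ≈ 1.8932e+12 - 74485.0*I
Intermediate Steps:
X(j) = j**(3/2)
d = -1893181726500 (d = (-1298 - 600242)*(1325813 + 1821412) = -601540*3147225 = -1893181726500)
x = -16254*I*sqrt(21) (x = (319 + (198 + 257))*(-21)**(3/2) = (319 + 455)*(-21*I*sqrt(21)) = 774*(-21*I*sqrt(21)) = -16254*I*sqrt(21) ≈ -74485.0*I)
x - d = -16254*I*sqrt(21) - 1*(-1893181726500) = -16254*I*sqrt(21) + 1893181726500 = 1893181726500 - 16254*I*sqrt(21)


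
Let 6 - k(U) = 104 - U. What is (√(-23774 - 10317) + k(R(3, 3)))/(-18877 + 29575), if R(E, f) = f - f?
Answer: -49/5349 + I*√34091/10698 ≈ -0.0091606 + 0.017259*I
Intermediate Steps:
R(E, f) = 0
k(U) = -98 + U (k(U) = 6 - (104 - U) = 6 + (-104 + U) = -98 + U)
(√(-23774 - 10317) + k(R(3, 3)))/(-18877 + 29575) = (√(-23774 - 10317) + (-98 + 0))/(-18877 + 29575) = (√(-34091) - 98)/10698 = (I*√34091 - 98)*(1/10698) = (-98 + I*√34091)*(1/10698) = -49/5349 + I*√34091/10698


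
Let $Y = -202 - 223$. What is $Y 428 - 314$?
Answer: $-182214$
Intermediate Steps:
$Y = -425$ ($Y = -202 - 223 = -425$)
$Y 428 - 314 = \left(-425\right) 428 - 314 = -181900 - 314 = -182214$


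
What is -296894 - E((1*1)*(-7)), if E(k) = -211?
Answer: -296683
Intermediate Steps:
-296894 - E((1*1)*(-7)) = -296894 - 1*(-211) = -296894 + 211 = -296683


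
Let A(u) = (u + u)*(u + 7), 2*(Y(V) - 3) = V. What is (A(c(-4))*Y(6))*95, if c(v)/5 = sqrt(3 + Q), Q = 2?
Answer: 142500 + 39900*sqrt(5) ≈ 2.3172e+5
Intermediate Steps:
Y(V) = 3 + V/2
c(v) = 5*sqrt(5) (c(v) = 5*sqrt(3 + 2) = 5*sqrt(5))
A(u) = 2*u*(7 + u) (A(u) = (2*u)*(7 + u) = 2*u*(7 + u))
(A(c(-4))*Y(6))*95 = ((2*(5*sqrt(5))*(7 + 5*sqrt(5)))*(3 + (1/2)*6))*95 = ((10*sqrt(5)*(7 + 5*sqrt(5)))*(3 + 3))*95 = ((10*sqrt(5)*(7 + 5*sqrt(5)))*6)*95 = (60*sqrt(5)*(7 + 5*sqrt(5)))*95 = 5700*sqrt(5)*(7 + 5*sqrt(5))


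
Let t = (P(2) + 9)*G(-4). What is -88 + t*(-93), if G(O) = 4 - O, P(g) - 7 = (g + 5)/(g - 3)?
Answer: -6784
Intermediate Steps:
P(g) = 7 + (5 + g)/(-3 + g) (P(g) = 7 + (g + 5)/(g - 3) = 7 + (5 + g)/(-3 + g))
t = 72 (t = (8*(-2 + 2)/(-3 + 2) + 9)*(4 - 1*(-4)) = (8*0/(-1) + 9)*(4 + 4) = (8*(-1)*0 + 9)*8 = (0 + 9)*8 = 9*8 = 72)
-88 + t*(-93) = -88 + 72*(-93) = -88 - 6696 = -6784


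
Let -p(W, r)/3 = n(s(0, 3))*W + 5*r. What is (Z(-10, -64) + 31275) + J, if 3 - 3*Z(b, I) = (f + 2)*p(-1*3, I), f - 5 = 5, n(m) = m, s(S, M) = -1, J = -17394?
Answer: 10078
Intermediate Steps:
f = 10 (f = 5 + 5 = 10)
p(W, r) = -15*r + 3*W (p(W, r) = -3*(-W + 5*r) = -15*r + 3*W)
Z(b, I) = 37 + 60*I (Z(b, I) = 1 - (10 + 2)*(-15*I + 3*(-1*3))/3 = 1 - 4*(-15*I + 3*(-3)) = 1 - 4*(-15*I - 9) = 1 - 4*(-9 - 15*I) = 1 - (-108 - 180*I)/3 = 1 + (36 + 60*I) = 37 + 60*I)
(Z(-10, -64) + 31275) + J = ((37 + 60*(-64)) + 31275) - 17394 = ((37 - 3840) + 31275) - 17394 = (-3803 + 31275) - 17394 = 27472 - 17394 = 10078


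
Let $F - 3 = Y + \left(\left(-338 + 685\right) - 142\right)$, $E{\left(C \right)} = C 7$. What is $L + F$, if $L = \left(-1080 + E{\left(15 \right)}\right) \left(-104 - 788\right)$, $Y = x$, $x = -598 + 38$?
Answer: $869348$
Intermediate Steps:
$E{\left(C \right)} = 7 C$
$x = -560$
$Y = -560$
$L = 869700$ ($L = \left(-1080 + 7 \cdot 15\right) \left(-104 - 788\right) = \left(-1080 + 105\right) \left(-892\right) = \left(-975\right) \left(-892\right) = 869700$)
$F = -352$ ($F = 3 + \left(-560 + \left(\left(-338 + 685\right) - 142\right)\right) = 3 + \left(-560 + \left(347 - 142\right)\right) = 3 + \left(-560 + 205\right) = 3 - 355 = -352$)
$L + F = 869700 - 352 = 869348$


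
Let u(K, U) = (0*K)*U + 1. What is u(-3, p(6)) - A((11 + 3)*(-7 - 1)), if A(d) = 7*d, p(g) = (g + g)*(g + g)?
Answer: 785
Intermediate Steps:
p(g) = 4*g² (p(g) = (2*g)*(2*g) = 4*g²)
u(K, U) = 1 (u(K, U) = 0*U + 1 = 0 + 1 = 1)
u(-3, p(6)) - A((11 + 3)*(-7 - 1)) = 1 - 7*(11 + 3)*(-7 - 1) = 1 - 7*14*(-8) = 1 - 7*(-112) = 1 - 1*(-784) = 1 + 784 = 785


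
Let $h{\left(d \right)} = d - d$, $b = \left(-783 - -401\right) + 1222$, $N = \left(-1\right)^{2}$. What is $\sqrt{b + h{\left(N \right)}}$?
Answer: $2 \sqrt{210} \approx 28.983$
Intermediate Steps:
$N = 1$
$b = 840$ ($b = \left(-783 + \left(-177 + 578\right)\right) + 1222 = \left(-783 + 401\right) + 1222 = -382 + 1222 = 840$)
$h{\left(d \right)} = 0$
$\sqrt{b + h{\left(N \right)}} = \sqrt{840 + 0} = \sqrt{840} = 2 \sqrt{210}$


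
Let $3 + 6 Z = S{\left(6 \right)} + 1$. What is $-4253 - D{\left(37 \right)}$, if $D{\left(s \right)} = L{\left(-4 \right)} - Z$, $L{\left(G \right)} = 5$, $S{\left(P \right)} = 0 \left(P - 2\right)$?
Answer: $- \frac{12775}{3} \approx -4258.3$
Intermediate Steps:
$S{\left(P \right)} = 0$ ($S{\left(P \right)} = 0 \left(-2 + P\right) = 0$)
$Z = - \frac{1}{3}$ ($Z = - \frac{1}{2} + \frac{0 + 1}{6} = - \frac{1}{2} + \frac{1}{6} \cdot 1 = - \frac{1}{2} + \frac{1}{6} = - \frac{1}{3} \approx -0.33333$)
$D{\left(s \right)} = \frac{16}{3}$ ($D{\left(s \right)} = 5 - - \frac{1}{3} = 5 + \frac{1}{3} = \frac{16}{3}$)
$-4253 - D{\left(37 \right)} = -4253 - \frac{16}{3} = - \frac{12775}{3}$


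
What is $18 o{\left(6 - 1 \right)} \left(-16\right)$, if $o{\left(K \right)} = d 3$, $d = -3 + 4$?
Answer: $-864$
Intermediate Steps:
$d = 1$
$o{\left(K \right)} = 3$ ($o{\left(K \right)} = 1 \cdot 3 = 3$)
$18 o{\left(6 - 1 \right)} \left(-16\right) = 18 \cdot 3 \left(-16\right) = 18 \left(-48\right) = -864$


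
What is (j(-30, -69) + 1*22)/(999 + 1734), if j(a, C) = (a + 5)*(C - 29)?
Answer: 824/911 ≈ 0.90450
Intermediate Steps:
j(a, C) = (-29 + C)*(5 + a) (j(a, C) = (5 + a)*(-29 + C) = (-29 + C)*(5 + a))
(j(-30, -69) + 1*22)/(999 + 1734) = ((-145 - 29*(-30) + 5*(-69) - 69*(-30)) + 1*22)/(999 + 1734) = ((-145 + 870 - 345 + 2070) + 22)/2733 = (2450 + 22)*(1/2733) = 2472*(1/2733) = 824/911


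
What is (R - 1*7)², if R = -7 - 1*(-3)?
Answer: 121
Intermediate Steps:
R = -4 (R = -7 + 3 = -4)
(R - 1*7)² = (-4 - 1*7)² = (-4 - 7)² = (-11)² = 121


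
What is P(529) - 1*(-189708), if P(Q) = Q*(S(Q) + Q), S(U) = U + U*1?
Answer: 1029231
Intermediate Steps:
S(U) = 2*U (S(U) = U + U = 2*U)
P(Q) = 3*Q**2 (P(Q) = Q*(2*Q + Q) = Q*(3*Q) = 3*Q**2)
P(529) - 1*(-189708) = 3*529**2 - 1*(-189708) = 3*279841 + 189708 = 839523 + 189708 = 1029231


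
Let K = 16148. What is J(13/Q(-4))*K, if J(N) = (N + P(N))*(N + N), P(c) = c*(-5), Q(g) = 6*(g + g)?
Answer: -682253/72 ≈ -9475.7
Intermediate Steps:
Q(g) = 12*g (Q(g) = 6*(2*g) = 12*g)
P(c) = -5*c
J(N) = -8*N**2 (J(N) = (N - 5*N)*(N + N) = (-4*N)*(2*N) = -8*N**2)
J(13/Q(-4))*K = -8*(13/((12*(-4))))**2*16148 = -8*(13/(-48))**2*16148 = -8*(13*(-1/48))**2*16148 = -8*(-13/48)**2*16148 = -8*169/2304*16148 = -169/288*16148 = -682253/72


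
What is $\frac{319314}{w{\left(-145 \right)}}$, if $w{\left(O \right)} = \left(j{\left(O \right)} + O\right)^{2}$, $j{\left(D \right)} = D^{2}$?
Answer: $\frac{53219}{72662400} \approx 0.00073241$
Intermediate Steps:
$w{\left(O \right)} = \left(O + O^{2}\right)^{2}$ ($w{\left(O \right)} = \left(O^{2} + O\right)^{2} = \left(O + O^{2}\right)^{2}$)
$\frac{319314}{w{\left(-145 \right)}} = \frac{319314}{\left(-145\right)^{2} \left(1 - 145\right)^{2}} = \frac{319314}{21025 \left(-144\right)^{2}} = \frac{319314}{21025 \cdot 20736} = \frac{319314}{435974400} = 319314 \cdot \frac{1}{435974400} = \frac{53219}{72662400}$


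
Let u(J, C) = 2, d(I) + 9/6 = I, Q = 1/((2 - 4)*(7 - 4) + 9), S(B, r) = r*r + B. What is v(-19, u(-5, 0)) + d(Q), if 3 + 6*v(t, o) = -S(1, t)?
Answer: -62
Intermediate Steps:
S(B, r) = B + r² (S(B, r) = r² + B = B + r²)
Q = ⅓ (Q = 1/(-2*3 + 9) = 1/(-6 + 9) = 1/3 = ⅓ ≈ 0.33333)
d(I) = -3/2 + I
v(t, o) = -⅔ - t²/6 (v(t, o) = -½ + (-(1 + t²))/6 = -½ + (-1 - t²)/6 = -½ + (-⅙ - t²/6) = -⅔ - t²/6)
v(-19, u(-5, 0)) + d(Q) = (-⅔ - ⅙*(-19)²) + (-3/2 + ⅓) = (-⅔ - ⅙*361) - 7/6 = (-⅔ - 361/6) - 7/6 = -365/6 - 7/6 = -62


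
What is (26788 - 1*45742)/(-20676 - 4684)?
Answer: 9477/12680 ≈ 0.74740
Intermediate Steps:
(26788 - 1*45742)/(-20676 - 4684) = (26788 - 45742)/(-25360) = -18954*(-1/25360) = 9477/12680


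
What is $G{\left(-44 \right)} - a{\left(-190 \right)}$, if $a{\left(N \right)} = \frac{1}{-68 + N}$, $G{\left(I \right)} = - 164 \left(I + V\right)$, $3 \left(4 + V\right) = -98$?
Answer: $\frac{1137723}{86} \approx 13229.0$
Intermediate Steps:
$V = - \frac{110}{3}$ ($V = -4 + \frac{1}{3} \left(-98\right) = -4 - \frac{98}{3} = - \frac{110}{3} \approx -36.667$)
$G{\left(I \right)} = \frac{18040}{3} - 164 I$ ($G{\left(I \right)} = - 164 \left(I - \frac{110}{3}\right) = - 164 \left(- \frac{110}{3} + I\right) = \frac{18040}{3} - 164 I$)
$G{\left(-44 \right)} - a{\left(-190 \right)} = \left(\frac{18040}{3} - -7216\right) - \frac{1}{-68 - 190} = \left(\frac{18040}{3} + 7216\right) - \frac{1}{-258} = \frac{39688}{3} - - \frac{1}{258} = \frac{39688}{3} + \frac{1}{258} = \frac{1137723}{86}$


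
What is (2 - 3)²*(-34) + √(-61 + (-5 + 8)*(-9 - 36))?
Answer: -34 + 14*I ≈ -34.0 + 14.0*I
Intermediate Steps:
(2 - 3)²*(-34) + √(-61 + (-5 + 8)*(-9 - 36)) = (-1)²*(-34) + √(-61 + 3*(-45)) = 1*(-34) + √(-61 - 135) = -34 + √(-196) = -34 + 14*I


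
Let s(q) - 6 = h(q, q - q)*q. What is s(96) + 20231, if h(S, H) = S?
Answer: 29453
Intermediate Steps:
s(q) = 6 + q² (s(q) = 6 + q*q = 6 + q²)
s(96) + 20231 = (6 + 96²) + 20231 = (6 + 9216) + 20231 = 9222 + 20231 = 29453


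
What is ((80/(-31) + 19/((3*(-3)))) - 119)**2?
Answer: 1190940100/77841 ≈ 15300.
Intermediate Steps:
((80/(-31) + 19/((3*(-3)))) - 119)**2 = ((80*(-1/31) + 19/(-9)) - 119)**2 = ((-80/31 + 19*(-1/9)) - 119)**2 = ((-80/31 - 19/9) - 119)**2 = (-1309/279 - 119)**2 = (-34510/279)**2 = 1190940100/77841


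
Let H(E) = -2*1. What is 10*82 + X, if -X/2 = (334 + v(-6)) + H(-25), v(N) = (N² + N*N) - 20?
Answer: 52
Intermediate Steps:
H(E) = -2
v(N) = -20 + 2*N² (v(N) = (N² + N²) - 20 = 2*N² - 20 = -20 + 2*N²)
X = -768 (X = -2*((334 + (-20 + 2*(-6)²)) - 2) = -2*((334 + (-20 + 2*36)) - 2) = -2*((334 + (-20 + 72)) - 2) = -2*((334 + 52) - 2) = -2*(386 - 2) = -2*384 = -768)
10*82 + X = 10*82 - 768 = 820 - 768 = 52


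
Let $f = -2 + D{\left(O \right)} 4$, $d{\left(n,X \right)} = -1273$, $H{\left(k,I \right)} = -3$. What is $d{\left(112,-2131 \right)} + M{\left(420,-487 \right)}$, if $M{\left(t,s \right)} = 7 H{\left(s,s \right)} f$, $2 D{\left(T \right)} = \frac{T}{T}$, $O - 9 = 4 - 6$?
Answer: $-1273$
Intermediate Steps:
$O = 7$ ($O = 9 + \left(4 - 6\right) = 9 - 2 = 7$)
$D{\left(T \right)} = \frac{1}{2}$ ($D{\left(T \right)} = \frac{T \frac{1}{T}}{2} = \frac{1}{2} \cdot 1 = \frac{1}{2}$)
$f = 0$ ($f = -2 + \frac{1}{2} \cdot 4 = -2 + 2 = 0$)
$M{\left(t,s \right)} = 0$ ($M{\left(t,s \right)} = 7 \left(-3\right) 0 = \left(-21\right) 0 = 0$)
$d{\left(112,-2131 \right)} + M{\left(420,-487 \right)} = -1273 + 0 = -1273$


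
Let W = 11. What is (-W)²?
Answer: 121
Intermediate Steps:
(-W)² = (-1*11)² = (-11)² = 121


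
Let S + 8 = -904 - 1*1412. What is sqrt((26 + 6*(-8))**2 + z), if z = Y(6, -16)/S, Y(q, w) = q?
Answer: sqrt(653514610)/1162 ≈ 22.000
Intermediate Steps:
S = -2324 (S = -8 + (-904 - 1*1412) = -8 + (-904 - 1412) = -8 - 2316 = -2324)
z = -3/1162 (z = 6/(-2324) = 6*(-1/2324) = -3/1162 ≈ -0.0025818)
sqrt((26 + 6*(-8))**2 + z) = sqrt((26 + 6*(-8))**2 - 3/1162) = sqrt((26 - 48)**2 - 3/1162) = sqrt((-22)**2 - 3/1162) = sqrt(484 - 3/1162) = sqrt(562405/1162) = sqrt(653514610)/1162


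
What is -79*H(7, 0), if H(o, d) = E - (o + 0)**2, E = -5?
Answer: 4266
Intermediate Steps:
H(o, d) = -5 - o**2 (H(o, d) = -5 - (o + 0)**2 = -5 - o**2)
-79*H(7, 0) = -79*(-5 - 1*7**2) = -79*(-5 - 1*49) = -79*(-5 - 49) = -79*(-54) = 4266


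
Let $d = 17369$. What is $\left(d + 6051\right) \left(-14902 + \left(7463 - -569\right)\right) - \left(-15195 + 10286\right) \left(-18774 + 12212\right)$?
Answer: $-193108258$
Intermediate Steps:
$\left(d + 6051\right) \left(-14902 + \left(7463 - -569\right)\right) - \left(-15195 + 10286\right) \left(-18774 + 12212\right) = \left(17369 + 6051\right) \left(-14902 + \left(7463 - -569\right)\right) - \left(-15195 + 10286\right) \left(-18774 + 12212\right) = 23420 \left(-14902 + \left(7463 + 569\right)\right) - \left(-4909\right) \left(-6562\right) = 23420 \left(-14902 + 8032\right) - 32212858 = 23420 \left(-6870\right) - 32212858 = -160895400 - 32212858 = -193108258$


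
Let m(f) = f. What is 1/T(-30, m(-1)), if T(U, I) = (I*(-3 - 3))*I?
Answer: -⅙ ≈ -0.16667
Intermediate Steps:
T(U, I) = -6*I² (T(U, I) = (I*(-6))*I = (-6*I)*I = -6*I²)
1/T(-30, m(-1)) = 1/(-6*(-1)²) = 1/(-6*1) = 1/(-6) = -⅙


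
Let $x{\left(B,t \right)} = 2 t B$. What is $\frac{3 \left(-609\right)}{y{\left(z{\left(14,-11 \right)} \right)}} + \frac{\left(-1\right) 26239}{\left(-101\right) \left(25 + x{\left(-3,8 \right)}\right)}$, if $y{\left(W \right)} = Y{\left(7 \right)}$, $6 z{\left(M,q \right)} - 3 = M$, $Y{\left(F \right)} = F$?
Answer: $- \frac{632542}{2323} \approx -272.3$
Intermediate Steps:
$z{\left(M,q \right)} = \frac{1}{2} + \frac{M}{6}$
$y{\left(W \right)} = 7$
$x{\left(B,t \right)} = 2 B t$
$\frac{3 \left(-609\right)}{y{\left(z{\left(14,-11 \right)} \right)}} + \frac{\left(-1\right) 26239}{\left(-101\right) \left(25 + x{\left(-3,8 \right)}\right)} = \frac{3 \left(-609\right)}{7} + \frac{\left(-1\right) 26239}{\left(-101\right) \left(25 + 2 \left(-3\right) 8\right)} = \left(-1827\right) \frac{1}{7} - \frac{26239}{\left(-101\right) \left(25 - 48\right)} = -261 - \frac{26239}{\left(-101\right) \left(-23\right)} = -261 - \frac{26239}{2323} = - \frac{632542}{2323}$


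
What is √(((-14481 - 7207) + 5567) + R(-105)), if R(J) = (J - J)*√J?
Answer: 7*I*√329 ≈ 126.97*I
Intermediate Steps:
R(J) = 0 (R(J) = 0*√J = 0)
√(((-14481 - 7207) + 5567) + R(-105)) = √(((-14481 - 7207) + 5567) + 0) = √((-21688 + 5567) + 0) = √(-16121 + 0) = √(-16121) = 7*I*√329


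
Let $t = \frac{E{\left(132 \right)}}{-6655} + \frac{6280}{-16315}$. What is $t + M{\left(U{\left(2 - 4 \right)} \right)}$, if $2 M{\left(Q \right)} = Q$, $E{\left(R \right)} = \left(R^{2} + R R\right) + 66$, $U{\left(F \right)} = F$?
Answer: $- \frac{13090757}{1974115} \approx -6.6312$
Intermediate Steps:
$E{\left(R \right)} = 66 + 2 R^{2}$ ($E{\left(R \right)} = \left(R^{2} + R^{2}\right) + 66 = 2 R^{2} + 66 = 66 + 2 R^{2}$)
$M{\left(Q \right)} = \frac{Q}{2}$
$t = - \frac{11116642}{1974115}$ ($t = \frac{66 + 2 \cdot 132^{2}}{-6655} + \frac{6280}{-16315} = \left(66 + 2 \cdot 17424\right) \left(- \frac{1}{6655}\right) + 6280 \left(- \frac{1}{16315}\right) = \left(66 + 34848\right) \left(- \frac{1}{6655}\right) - \frac{1256}{3263} = 34914 \left(- \frac{1}{6655}\right) - \frac{1256}{3263} = - \frac{3174}{605} - \frac{1256}{3263} = - \frac{11116642}{1974115} \approx -5.6312$)
$t + M{\left(U{\left(2 - 4 \right)} \right)} = - \frac{11116642}{1974115} + \frac{2 - 4}{2} = - \frac{11116642}{1974115} + \frac{1}{2} \left(-2\right) = - \frac{11116642}{1974115} - 1 = - \frac{13090757}{1974115}$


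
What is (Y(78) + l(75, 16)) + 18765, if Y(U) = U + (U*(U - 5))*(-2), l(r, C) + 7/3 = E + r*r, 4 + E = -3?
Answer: 39212/3 ≈ 13071.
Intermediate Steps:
E = -7 (E = -4 - 3 = -7)
l(r, C) = -28/3 + r² (l(r, C) = -7/3 + (-7 + r*r) = -7/3 + (-7 + r²) = -28/3 + r²)
Y(U) = U - 2*U*(-5 + U) (Y(U) = U + (U*(-5 + U))*(-2) = U - 2*U*(-5 + U))
(Y(78) + l(75, 16)) + 18765 = (78*(11 - 2*78) + (-28/3 + 75²)) + 18765 = (78*(11 - 156) + (-28/3 + 5625)) + 18765 = (78*(-145) + 16847/3) + 18765 = (-11310 + 16847/3) + 18765 = -17083/3 + 18765 = 39212/3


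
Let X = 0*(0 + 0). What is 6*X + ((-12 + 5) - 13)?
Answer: -20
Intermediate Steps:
X = 0 (X = 0*0 = 0)
6*X + ((-12 + 5) - 13) = 6*0 + ((-12 + 5) - 13) = 0 + (-7 - 13) = 0 - 20 = -20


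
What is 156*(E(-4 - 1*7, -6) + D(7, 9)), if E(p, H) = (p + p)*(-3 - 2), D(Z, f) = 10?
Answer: 18720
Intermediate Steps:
E(p, H) = -10*p (E(p, H) = (2*p)*(-5) = -10*p)
156*(E(-4 - 1*7, -6) + D(7, 9)) = 156*(-10*(-4 - 1*7) + 10) = 156*(-10*(-4 - 7) + 10) = 156*(-10*(-11) + 10) = 156*(110 + 10) = 156*120 = 18720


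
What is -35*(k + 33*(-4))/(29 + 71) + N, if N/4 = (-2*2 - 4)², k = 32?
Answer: 291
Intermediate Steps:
N = 256 (N = 4*(-2*2 - 4)² = 4*(-4 - 4)² = 4*(-8)² = 4*64 = 256)
-35*(k + 33*(-4))/(29 + 71) + N = -35*(32 + 33*(-4))/(29 + 71) + 256 = -35*(32 - 132)/100 + 256 = -(-3500)/100 + 256 = -35*(-1) + 256 = 35 + 256 = 291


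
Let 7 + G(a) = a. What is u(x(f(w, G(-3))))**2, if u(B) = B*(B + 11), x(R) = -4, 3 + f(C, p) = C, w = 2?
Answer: 784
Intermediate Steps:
G(a) = -7 + a
f(C, p) = -3 + C
u(B) = B*(11 + B)
u(x(f(w, G(-3))))**2 = (-4*(11 - 4))**2 = (-4*7)**2 = (-28)**2 = 784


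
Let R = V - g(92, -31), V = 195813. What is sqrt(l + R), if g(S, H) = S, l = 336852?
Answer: sqrt(532573) ≈ 729.78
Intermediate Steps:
R = 195721 (R = 195813 - 1*92 = 195813 - 92 = 195721)
sqrt(l + R) = sqrt(336852 + 195721) = sqrt(532573)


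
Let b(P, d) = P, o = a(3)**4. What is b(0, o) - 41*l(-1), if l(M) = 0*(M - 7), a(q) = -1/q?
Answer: 0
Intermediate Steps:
o = 1/81 (o = (-1/3)**4 = 1/81 ≈ 0.012346)
l(M) = 0 (l(M) = 0*(-7 + M) = 0)
b(0, o) - 41*l(-1) = 0 - 41*0 = 0 + 0 = 0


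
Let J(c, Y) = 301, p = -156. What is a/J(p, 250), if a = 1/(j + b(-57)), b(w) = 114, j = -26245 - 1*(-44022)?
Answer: 1/5385191 ≈ 1.8569e-7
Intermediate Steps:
j = 17777 (j = -26245 + 44022 = 17777)
a = 1/17891 (a = 1/(17777 + 114) = 1/17891 ≈ 5.5894e-5)
a/J(p, 250) = (1/17891)/301 = (1/17891)*(1/301) = 1/5385191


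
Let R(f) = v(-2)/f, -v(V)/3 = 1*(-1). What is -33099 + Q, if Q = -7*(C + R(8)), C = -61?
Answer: -261397/8 ≈ -32675.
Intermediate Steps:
v(V) = 3 (v(V) = -3*(-1) = 3)
R(f) = 3/f
Q = 3395/8 (Q = -7*(-61 + 3/8) = -7*(-485/8) = 3395/8 ≈ 424.38)
-33099 + Q = -33099 + 3395/8 = -261397/8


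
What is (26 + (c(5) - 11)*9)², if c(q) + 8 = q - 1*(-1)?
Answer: 8281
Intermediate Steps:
c(q) = -7 + q (c(q) = -8 + (q - 1*(-1)) = -8 + (q + 1) = -8 + (1 + q) = -7 + q)
(26 + (c(5) - 11)*9)² = (26 + ((-7 + 5) - 11)*9)² = (26 + (-2 - 11)*9)² = (26 - 13*9)² = (26 - 117)² = (-91)² = 8281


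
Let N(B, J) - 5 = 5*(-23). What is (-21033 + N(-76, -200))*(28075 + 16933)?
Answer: -951604144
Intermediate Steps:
N(B, J) = -110 (N(B, J) = 5 + 5*(-23) = 5 - 115 = -110)
(-21033 + N(-76, -200))*(28075 + 16933) = (-21033 - 110)*(28075 + 16933) = -21143*45008 = -951604144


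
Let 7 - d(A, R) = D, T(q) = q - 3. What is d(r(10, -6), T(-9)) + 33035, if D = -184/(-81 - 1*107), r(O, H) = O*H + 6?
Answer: 1552928/47 ≈ 33041.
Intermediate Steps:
T(q) = -3 + q
r(O, H) = 6 + H*O (r(O, H) = H*O + 6 = 6 + H*O)
D = 46/47 (D = -184/(-81 - 107) = -184/(-188) = -184*(-1/188) = 46/47 ≈ 0.97872)
d(A, R) = 283/47 (d(A, R) = 7 - 1*46/47 = 7 - 46/47 = 283/47)
d(r(10, -6), T(-9)) + 33035 = 283/47 + 33035 = 1552928/47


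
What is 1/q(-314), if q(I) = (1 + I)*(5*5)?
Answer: -1/7825 ≈ -0.00012780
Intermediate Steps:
q(I) = 25 + 25*I (q(I) = (1 + I)*25 = 25 + 25*I)
1/q(-314) = 1/(25 + 25*(-314)) = 1/(25 - 7850) = 1/(-7825) = -1/7825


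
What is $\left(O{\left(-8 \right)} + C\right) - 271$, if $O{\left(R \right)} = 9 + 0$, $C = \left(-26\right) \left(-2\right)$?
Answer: $-210$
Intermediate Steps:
$C = 52$
$O{\left(R \right)} = 9$
$\left(O{\left(-8 \right)} + C\right) - 271 = \left(9 + 52\right) - 271 = 61 - 271 = -210$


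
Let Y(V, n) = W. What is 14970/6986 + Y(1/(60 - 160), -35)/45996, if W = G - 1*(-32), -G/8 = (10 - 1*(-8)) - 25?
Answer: 172639/80493 ≈ 2.1448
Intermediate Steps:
G = 56 (G = -8*((10 - 1*(-8)) - 25) = -8*((10 + 8) - 25) = -8*(18 - 25) = -8*(-7) = 56)
W = 88 (W = 56 - 1*(-32) = 56 + 32 = 88)
Y(V, n) = 88
14970/6986 + Y(1/(60 - 160), -35)/45996 = 14970/6986 + 88/45996 = 14970*(1/6986) + 88*(1/45996) = 15/7 + 22/11499 = 172639/80493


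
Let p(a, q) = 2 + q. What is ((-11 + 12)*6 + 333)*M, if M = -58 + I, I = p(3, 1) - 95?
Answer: -50850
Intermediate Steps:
I = -92 (I = (2 + 1) - 95 = 3 - 95 = -92)
M = -150 (M = -58 - 92 = -150)
((-11 + 12)*6 + 333)*M = ((-11 + 12)*6 + 333)*(-150) = (1*6 + 333)*(-150) = (6 + 333)*(-150) = 339*(-150) = -50850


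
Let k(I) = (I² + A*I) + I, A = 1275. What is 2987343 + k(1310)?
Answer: 6375003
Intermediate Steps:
k(I) = I² + 1276*I (k(I) = (I² + 1275*I) + I = I² + 1276*I)
2987343 + k(1310) = 2987343 + 1310*(1276 + 1310) = 2987343 + 1310*2586 = 2987343 + 3387660 = 6375003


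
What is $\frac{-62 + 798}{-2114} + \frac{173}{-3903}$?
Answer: $- \frac{1619165}{4125471} \approx -0.39248$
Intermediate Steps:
$\frac{-62 + 798}{-2114} + \frac{173}{-3903} = 736 \left(- \frac{1}{2114}\right) + 173 \left(- \frac{1}{3903}\right) = - \frac{368}{1057} - \frac{173}{3903} = - \frac{1619165}{4125471}$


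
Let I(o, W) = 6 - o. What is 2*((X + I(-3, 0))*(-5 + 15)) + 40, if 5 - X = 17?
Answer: -20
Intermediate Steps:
X = -12 (X = 5 - 1*17 = 5 - 17 = -12)
2*((X + I(-3, 0))*(-5 + 15)) + 40 = 2*((-12 + (6 - 1*(-3)))*(-5 + 15)) + 40 = 2*((-12 + (6 + 3))*10) + 40 = 2*((-12 + 9)*10) + 40 = 2*(-3*10) + 40 = 2*(-30) + 40 = -60 + 40 = -20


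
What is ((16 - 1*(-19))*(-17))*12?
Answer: -7140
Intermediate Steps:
((16 - 1*(-19))*(-17))*12 = ((16 + 19)*(-17))*12 = (35*(-17))*12 = -595*12 = -7140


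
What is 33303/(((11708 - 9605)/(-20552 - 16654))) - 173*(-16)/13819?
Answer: -5707574034746/9687119 ≈ -5.8919e+5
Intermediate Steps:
33303/(((11708 - 9605)/(-20552 - 16654))) - 173*(-16)/13819 = 33303/((2103/(-37206))) + 2768*(1/13819) = 33303/((2103*(-1/37206))) + 2768/13819 = 33303/(-701/12402) + 2768/13819 = 33303*(-12402/701) + 2768/13819 = -413023806/701 + 2768/13819 = -5707574034746/9687119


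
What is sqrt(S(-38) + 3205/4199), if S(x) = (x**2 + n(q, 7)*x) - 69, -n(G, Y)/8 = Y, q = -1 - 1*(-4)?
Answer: sqrt(61776956098)/4199 ≈ 59.193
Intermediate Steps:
q = 3 (q = -1 + 4 = 3)
n(G, Y) = -8*Y
S(x) = -69 + x**2 - 56*x (S(x) = (x**2 + (-8*7)*x) - 69 = (x**2 - 56*x) - 69 = -69 + x**2 - 56*x)
sqrt(S(-38) + 3205/4199) = sqrt((-69 + (-38)**2 - 56*(-38)) + 3205/4199) = sqrt((-69 + 1444 + 2128) + 3205*(1/4199)) = sqrt(3503 + 3205/4199) = sqrt(14712302/4199) = sqrt(61776956098)/4199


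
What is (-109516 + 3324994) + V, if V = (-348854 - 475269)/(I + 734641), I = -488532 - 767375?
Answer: 1676120179271/521266 ≈ 3.2155e+6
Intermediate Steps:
I = -1255907
V = 824123/521266 (V = (-348854 - 475269)/(-1255907 + 734641) = -824123/(-521266) = -824123*(-1/521266) = 824123/521266 ≈ 1.5810)
(-109516 + 3324994) + V = (-109516 + 3324994) + 824123/521266 = 3215478 + 824123/521266 = 1676120179271/521266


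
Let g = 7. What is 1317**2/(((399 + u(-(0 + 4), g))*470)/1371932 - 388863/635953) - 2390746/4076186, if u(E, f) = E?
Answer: -1542137961527176863105755/423341385769181269 ≈ -3.6428e+6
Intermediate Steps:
1317**2/(((399 + u(-(0 + 4), g))*470)/1371932 - 388863/635953) - 2390746/4076186 = 1317**2/(((399 - (0 + 4))*470)/1371932 - 388863/635953) - 2390746/4076186 = 1734489/(((399 - 1*4)*470)*(1/1371932) - 388863*1/635953) - 2390746*1/4076186 = 1734489/(((399 - 4)*470)*(1/1371932) - 388863/635953) - 1195373/2038093 = 1734489/((395*470)*(1/1371932) - 388863/635953) - 1195373/2038093 = 1734489/(185650*(1/1371932) - 388863/635953) - 1195373/2038093 = 1734489/(92825/685966 - 388863/635953) - 1195373/2038093 = 1734489/(-207714459433/436242135598) - 1195373/2038093 = 1734489*(-436242135598/207714459433) - 1195373/2038093 = -756657185531239422/207714459433 - 1195373/2038093 = -1542137961527176863105755/423341385769181269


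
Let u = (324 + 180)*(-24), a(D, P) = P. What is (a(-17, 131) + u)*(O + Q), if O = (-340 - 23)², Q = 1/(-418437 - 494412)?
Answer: -1439212416564200/912849 ≈ -1.5766e+9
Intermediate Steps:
Q = -1/912849 (Q = 1/(-912849) = -1/912849 ≈ -1.0955e-6)
O = 131769 (O = (-363)² = 131769)
u = -12096 (u = 504*(-24) = -12096)
(a(-17, 131) + u)*(O + Q) = (131 - 12096)*(131769 - 1/912849) = -11965*120285199880/912849 = -1439212416564200/912849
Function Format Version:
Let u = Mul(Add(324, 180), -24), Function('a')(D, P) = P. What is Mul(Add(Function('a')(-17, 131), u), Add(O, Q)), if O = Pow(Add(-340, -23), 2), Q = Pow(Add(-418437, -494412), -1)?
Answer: Rational(-1439212416564200, 912849) ≈ -1.5766e+9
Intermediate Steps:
Q = Rational(-1, 912849) (Q = Pow(-912849, -1) = Rational(-1, 912849) ≈ -1.0955e-6)
O = 131769 (O = Pow(-363, 2) = 131769)
u = -12096 (u = Mul(504, -24) = -12096)
Mul(Add(Function('a')(-17, 131), u), Add(O, Q)) = Mul(Add(131, -12096), Add(131769, Rational(-1, 912849))) = Mul(-11965, Rational(120285199880, 912849)) = Rational(-1439212416564200, 912849)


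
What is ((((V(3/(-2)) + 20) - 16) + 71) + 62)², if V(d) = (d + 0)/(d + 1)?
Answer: 19600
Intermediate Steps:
V(d) = d/(1 + d)
((((V(3/(-2)) + 20) - 16) + 71) + 62)² = (((((3/(-2))/(1 + 3/(-2)) + 20) - 16) + 71) + 62)² = (((((3*(-½))/(1 + 3*(-½)) + 20) - 16) + 71) + 62)² = ((((-3/(2*(1 - 3/2)) + 20) - 16) + 71) + 62)² = ((((-3/(2*(-½)) + 20) - 16) + 71) + 62)² = ((((-3/2*(-2) + 20) - 16) + 71) + 62)² = ((((3 + 20) - 16) + 71) + 62)² = (((23 - 16) + 71) + 62)² = ((7 + 71) + 62)² = (78 + 62)² = 140² = 19600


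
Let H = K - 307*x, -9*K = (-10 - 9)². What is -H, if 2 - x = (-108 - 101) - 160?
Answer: 1025434/9 ≈ 1.1394e+5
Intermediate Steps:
K = -361/9 (K = -(-10 - 9)²/9 = -⅑*(-19)² = -⅑*361 = -361/9 ≈ -40.111)
x = 371 (x = 2 - ((-108 - 101) - 160) = 2 - (-209 - 160) = 2 - 1*(-369) = 2 + 369 = 371)
H = -1025434/9 (H = -361/9 - 307*371 = -361/9 - 113897 = -1025434/9 ≈ -1.1394e+5)
-H = -1*(-1025434/9) = 1025434/9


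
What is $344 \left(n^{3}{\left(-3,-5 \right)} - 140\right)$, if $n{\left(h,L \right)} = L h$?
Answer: $1112840$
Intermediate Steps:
$344 \left(n^{3}{\left(-3,-5 \right)} - 140\right) = 344 \left(\left(\left(-5\right) \left(-3\right)\right)^{3} - 140\right) = 344 \left(15^{3} - 140\right) = 344 \left(3375 - 140\right) = 344 \cdot 3235 = 1112840$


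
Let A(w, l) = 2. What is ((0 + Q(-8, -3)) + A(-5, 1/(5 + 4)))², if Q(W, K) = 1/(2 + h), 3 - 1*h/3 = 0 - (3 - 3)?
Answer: 529/121 ≈ 4.3719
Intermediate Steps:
h = 9 (h = 9 - 3*(0 - (3 - 3)) = 9 - 3*(0 - 1*0) = 9 - 3*(0 + 0) = 9 - 3*0 = 9 + 0 = 9)
Q(W, K) = 1/11 (Q(W, K) = 1/(2 + 9) = 1/11)
((0 + Q(-8, -3)) + A(-5, 1/(5 + 4)))² = ((0 + 1/11) + 2)² = (1/11 + 2)² = (23/11)² = 529/121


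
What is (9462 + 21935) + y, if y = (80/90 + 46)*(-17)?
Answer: 275399/9 ≈ 30600.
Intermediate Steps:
y = -7174/9 (y = (80*(1/90) + 46)*(-17) = (8/9 + 46)*(-17) = (422/9)*(-17) = -7174/9 ≈ -797.11)
(9462 + 21935) + y = (9462 + 21935) - 7174/9 = 31397 - 7174/9 = 275399/9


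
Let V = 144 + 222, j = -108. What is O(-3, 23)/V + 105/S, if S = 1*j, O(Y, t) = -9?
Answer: -2189/2196 ≈ -0.99681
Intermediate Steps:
V = 366
S = -108 (S = 1*(-108) = -108)
O(-3, 23)/V + 105/S = -9/366 + 105/(-108) = -9*1/366 + 105*(-1/108) = -3/122 - 35/36 = -2189/2196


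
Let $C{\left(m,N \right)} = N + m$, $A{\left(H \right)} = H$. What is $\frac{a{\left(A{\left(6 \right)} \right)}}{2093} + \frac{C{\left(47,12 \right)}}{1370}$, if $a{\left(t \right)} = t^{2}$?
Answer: $\frac{172807}{2867410} \approx 0.060266$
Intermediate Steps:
$\frac{a{\left(A{\left(6 \right)} \right)}}{2093} + \frac{C{\left(47,12 \right)}}{1370} = \frac{6^{2}}{2093} + \frac{12 + 47}{1370} = 36 \cdot \frac{1}{2093} + 59 \cdot \frac{1}{1370} = \frac{36}{2093} + \frac{59}{1370} = \frac{172807}{2867410}$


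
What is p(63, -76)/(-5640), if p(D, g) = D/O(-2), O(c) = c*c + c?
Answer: -21/3760 ≈ -0.0055851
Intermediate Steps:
O(c) = c + c**2 (O(c) = c**2 + c = c + c**2)
p(D, g) = D/2 (p(D, g) = D/((-2*(1 - 2))) = D/((-2*(-1))) = D/2)
p(63, -76)/(-5640) = ((1/2)*63)/(-5640) = (63/2)*(-1/5640) = -21/3760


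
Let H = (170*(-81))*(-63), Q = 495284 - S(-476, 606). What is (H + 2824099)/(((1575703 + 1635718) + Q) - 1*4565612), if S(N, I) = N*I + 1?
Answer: -3691609/570452 ≈ -6.4714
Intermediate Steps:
S(N, I) = 1 + I*N (S(N, I) = I*N + 1 = 1 + I*N)
Q = 783739 (Q = 495284 - (1 + 606*(-476)) = 495284 - (1 - 288456) = 495284 - 1*(-288455) = 495284 + 288455 = 783739)
H = 867510 (H = -13770*(-63) = 867510)
(H + 2824099)/(((1575703 + 1635718) + Q) - 1*4565612) = (867510 + 2824099)/(((1575703 + 1635718) + 783739) - 1*4565612) = 3691609/((3211421 + 783739) - 4565612) = 3691609/(3995160 - 4565612) = 3691609/(-570452) = 3691609*(-1/570452) = -3691609/570452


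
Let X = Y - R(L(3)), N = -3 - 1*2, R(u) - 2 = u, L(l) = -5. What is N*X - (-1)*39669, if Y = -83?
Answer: 40069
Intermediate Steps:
R(u) = 2 + u
N = -5 (N = -3 - 2 = -5)
X = -80 (X = -83 - (2 - 5) = -83 - 1*(-3) = -83 + 3 = -80)
N*X - (-1)*39669 = -5*(-80) - (-1)*39669 = 400 - 1*(-39669) = 400 + 39669 = 40069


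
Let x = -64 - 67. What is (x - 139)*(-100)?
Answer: 27000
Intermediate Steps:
x = -131
(x - 139)*(-100) = (-131 - 139)*(-100) = -270*(-100) = 27000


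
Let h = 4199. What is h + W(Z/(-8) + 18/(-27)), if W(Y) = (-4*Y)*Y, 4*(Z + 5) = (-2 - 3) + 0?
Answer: 9674375/2304 ≈ 4198.9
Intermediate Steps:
Z = -25/4 (Z = -5 + ((-2 - 3) + 0)/4 = -5 + (-5 + 0)/4 = -5 + (1/4)*(-5) = -5 - 5/4 = -25/4 ≈ -6.2500)
W(Y) = -4*Y**2
h + W(Z/(-8) + 18/(-27)) = 4199 - 4*(-25/4/(-8) + 18/(-27))**2 = 4199 - 4*(-25/4*(-1/8) + 18*(-1/27))**2 = 4199 - 4*(25/32 - 2/3)**2 = 4199 - 4*(11/96)**2 = 4199 - 4*121/9216 = 4199 - 121/2304 = 9674375/2304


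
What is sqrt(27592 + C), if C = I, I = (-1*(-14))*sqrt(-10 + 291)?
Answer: sqrt(27592 + 14*sqrt(281)) ≈ 166.81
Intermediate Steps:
I = 14*sqrt(281) ≈ 234.68
C = 14*sqrt(281) ≈ 234.68
sqrt(27592 + C) = sqrt(27592 + 14*sqrt(281))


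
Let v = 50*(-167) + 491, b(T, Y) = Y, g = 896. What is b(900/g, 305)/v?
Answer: -305/7859 ≈ -0.038809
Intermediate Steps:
v = -7859 (v = -8350 + 491 = -7859)
b(900/g, 305)/v = 305/(-7859) = 305*(-1/7859) = -305/7859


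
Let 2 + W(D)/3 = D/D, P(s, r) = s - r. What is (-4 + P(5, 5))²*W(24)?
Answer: -48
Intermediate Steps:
W(D) = -3 (W(D) = -6 + 3*(D/D) = -6 + 3*1 = -6 + 3 = -3)
(-4 + P(5, 5))²*W(24) = (-4 + (5 - 1*5))²*(-3) = (-4 + (5 - 5))²*(-3) = (-4 + 0)²*(-3) = (-4)²*(-3) = 16*(-3) = -48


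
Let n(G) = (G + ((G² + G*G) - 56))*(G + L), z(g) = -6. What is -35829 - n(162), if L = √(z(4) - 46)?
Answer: -8556057 - 105188*I*√13 ≈ -8.5561e+6 - 3.7926e+5*I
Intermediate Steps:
L = 2*I*√13 (L = √(-6 - 46) = √(-52) = 2*I*√13 ≈ 7.2111*I)
n(G) = (G + 2*I*√13)*(-56 + G + 2*G²) (n(G) = (G + ((G² + G*G) - 56))*(G + 2*I*√13) = (G + ((G² + G²) - 56))*(G + 2*I*√13) = (G + (2*G² - 56))*(G + 2*I*√13) = (G + (-56 + 2*G²))*(G + 2*I*√13) = (-56 + G + 2*G²)*(G + 2*I*√13) = (G + 2*I*√13)*(-56 + G + 2*G²))
-35829 - n(162) = -35829 - (162² - 56*162 + 2*162³ - 112*I*√13 + 2*I*162*√13 + 4*I*√13*162²) = -35829 - (26244 - 9072 + 2*4251528 - 112*I*√13 + 324*I*√13 + 4*I*√13*26244) = -35829 - (26244 - 9072 + 8503056 - 112*I*√13 + 324*I*√13 + 104976*I*√13) = -35829 - (8520228 + 105188*I*√13) = -35829 + (-8520228 - 105188*I*√13) = -8556057 - 105188*I*√13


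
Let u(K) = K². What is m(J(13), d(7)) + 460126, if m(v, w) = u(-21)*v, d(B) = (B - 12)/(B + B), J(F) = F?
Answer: 465859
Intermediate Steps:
d(B) = (-12 + B)/(2*B) (d(B) = (-12 + B)/((2*B)) = (-12 + B)*(1/(2*B)) = (-12 + B)/(2*B))
m(v, w) = 441*v (m(v, w) = (-21)²*v = 441*v)
m(J(13), d(7)) + 460126 = 441*13 + 460126 = 5733 + 460126 = 465859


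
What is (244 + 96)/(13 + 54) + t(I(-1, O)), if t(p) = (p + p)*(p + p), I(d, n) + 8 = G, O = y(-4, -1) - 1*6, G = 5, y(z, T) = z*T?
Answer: 2752/67 ≈ 41.075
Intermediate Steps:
y(z, T) = T*z
O = -2 (O = -1*(-4) - 1*6 = 4 - 6 = -2)
I(d, n) = -3 (I(d, n) = -8 + 5 = -3)
t(p) = 4*p² (t(p) = (2*p)*(2*p) = 4*p²)
(244 + 96)/(13 + 54) + t(I(-1, O)) = (244 + 96)/(13 + 54) + 4*(-3)² = 340/67 + 4*9 = 340*(1/67) + 36 = 340/67 + 36 = 2752/67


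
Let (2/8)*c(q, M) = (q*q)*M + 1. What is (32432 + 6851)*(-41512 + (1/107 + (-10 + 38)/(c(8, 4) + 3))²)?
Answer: -19845551700154947837/12169840489 ≈ -1.6307e+9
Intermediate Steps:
c(q, M) = 4 + 4*M*q² (c(q, M) = 4*((q*q)*M + 1) = 4*(q²*M + 1) = 4*(M*q² + 1) = 4*(1 + M*q²) = 4 + 4*M*q²)
(32432 + 6851)*(-41512 + (1/107 + (-10 + 38)/(c(8, 4) + 3))²) = (32432 + 6851)*(-41512 + (1/107 + (-10 + 38)/((4 + 4*4*8²) + 3))²) = 39283*(-41512 + (1/107 + 28/((4 + 4*4*64) + 3))²) = 39283*(-41512 + (1/107 + 28/((4 + 1024) + 3))²) = 39283*(-41512 + (1/107 + 28/(1028 + 3))²) = 39283*(-41512 + (1/107 + 28/1031)²) = 39283*(-41512 + (4027/110317)²) = 39283*(-41512 + 16216729/12169840489) = 39283*(-505194402162639/12169840489) = -19845551700154947837/12169840489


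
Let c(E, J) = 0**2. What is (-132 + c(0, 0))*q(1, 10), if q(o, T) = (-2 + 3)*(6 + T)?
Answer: -2112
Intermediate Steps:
c(E, J) = 0
q(o, T) = 6 + T (q(o, T) = 1*(6 + T) = 6 + T)
(-132 + c(0, 0))*q(1, 10) = (-132 + 0)*(6 + 10) = -132*16 = -2112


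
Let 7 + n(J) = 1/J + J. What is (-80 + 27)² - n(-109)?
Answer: 318826/109 ≈ 2925.0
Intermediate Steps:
n(J) = -7 + J + 1/J (n(J) = -7 + (1/J + J) = -7 + (J + 1/J) = -7 + J + 1/J)
(-80 + 27)² - n(-109) = (-80 + 27)² - (-7 - 109 + 1/(-109)) = (-53)² - (-7 - 109 - 1/109) = 2809 - 1*(-12645/109) = 2809 + 12645/109 = 318826/109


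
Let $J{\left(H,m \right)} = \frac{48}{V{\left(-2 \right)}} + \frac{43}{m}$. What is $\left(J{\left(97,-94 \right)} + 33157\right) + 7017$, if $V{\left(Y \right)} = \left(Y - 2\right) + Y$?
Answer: $\frac{3775561}{94} \approx 40166.0$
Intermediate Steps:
$V{\left(Y \right)} = -2 + 2 Y$ ($V{\left(Y \right)} = \left(-2 + Y\right) + Y = -2 + 2 Y$)
$J{\left(H,m \right)} = -8 + \frac{43}{m}$ ($J{\left(H,m \right)} = \frac{48}{-2 + 2 \left(-2\right)} + \frac{43}{m} = \frac{48}{-2 - 4} + \frac{43}{m} = \frac{48}{-6} + \frac{43}{m} = 48 \left(- \frac{1}{6}\right) + \frac{43}{m} = -8 + \frac{43}{m}$)
$\left(J{\left(97,-94 \right)} + 33157\right) + 7017 = \left(\left(-8 + \frac{43}{-94}\right) + 33157\right) + 7017 = \left(\left(-8 + 43 \left(- \frac{1}{94}\right)\right) + 33157\right) + 7017 = \left(\left(-8 - \frac{43}{94}\right) + 33157\right) + 7017 = \left(- \frac{795}{94} + 33157\right) + 7017 = \frac{3115963}{94} + 7017 = \frac{3775561}{94}$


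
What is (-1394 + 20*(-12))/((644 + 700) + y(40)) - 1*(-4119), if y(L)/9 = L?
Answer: 3508571/852 ≈ 4118.0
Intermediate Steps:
y(L) = 9*L
(-1394 + 20*(-12))/((644 + 700) + y(40)) - 1*(-4119) = (-1394 + 20*(-12))/((644 + 700) + 9*40) - 1*(-4119) = (-1394 - 240)/(1344 + 360) + 4119 = -1634/1704 + 4119 = -1634*1/1704 + 4119 = -817/852 + 4119 = 3508571/852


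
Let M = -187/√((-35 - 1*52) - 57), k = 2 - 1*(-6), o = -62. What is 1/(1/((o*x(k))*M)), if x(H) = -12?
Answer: 11594*I ≈ 11594.0*I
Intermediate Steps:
k = 8 (k = 2 + 6 = 8)
M = 187*I/12 (M = -187/√((-35 - 52) - 57) = -187/√(-87 - 57) = -187*(-I/12) = -(-187)*I/12 = 187*I/12 ≈ 15.583*I)
1/(1/((o*x(k))*M)) = 1/(1/((-62*(-12))*(187*I/12))) = 1/(1/(744*(187*I/12))) = 1/(1/(11594*I)) = 1/(-I/11594) = 11594*I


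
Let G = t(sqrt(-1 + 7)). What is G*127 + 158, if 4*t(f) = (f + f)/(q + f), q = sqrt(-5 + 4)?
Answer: (158*I + 443*sqrt(6)/2)/(I + sqrt(6)) ≈ 212.43 - 22.22*I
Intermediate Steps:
q = I (q = sqrt(-1) = I ≈ 1.0*I)
t(f) = f/(2*(I + f)) (t(f) = ((f + f)/(I + f))/4 = ((2*f)/(I + f))/4 = (2*f/(I + f))/4 = f/(2*(I + f)))
G = sqrt(6)/(2*(I + sqrt(6))) (G = sqrt(-1 + 7)/(2*(I + sqrt(-1 + 7))) = sqrt(6)/(2*(I + sqrt(6))) ≈ 0.42857 - 0.17496*I)
G*127 + 158 = (sqrt(6)/(2*(I + sqrt(6))))*127 + 158 = 127*sqrt(6)/(2*(I + sqrt(6))) + 158 = 158 + 127*sqrt(6)/(2*(I + sqrt(6)))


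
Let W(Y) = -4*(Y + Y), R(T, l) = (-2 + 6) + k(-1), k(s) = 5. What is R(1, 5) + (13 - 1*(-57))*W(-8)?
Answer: 4489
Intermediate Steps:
R(T, l) = 9 (R(T, l) = (-2 + 6) + 5 = 4 + 5 = 9)
W(Y) = -8*Y
R(1, 5) + (13 - 1*(-57))*W(-8) = 9 + (13 - 1*(-57))*(-8*(-8)) = 9 + (13 + 57)*64 = 9 + 70*64 = 9 + 4480 = 4489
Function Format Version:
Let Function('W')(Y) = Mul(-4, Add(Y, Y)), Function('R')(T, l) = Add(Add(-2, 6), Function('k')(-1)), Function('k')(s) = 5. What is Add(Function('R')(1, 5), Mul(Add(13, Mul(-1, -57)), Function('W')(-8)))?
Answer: 4489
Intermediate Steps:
Function('R')(T, l) = 9 (Function('R')(T, l) = Add(Add(-2, 6), 5) = Add(4, 5) = 9)
Function('W')(Y) = Mul(-8, Y) (Function('W')(Y) = Mul(-4, Mul(2, Y)) = Mul(-8, Y))
Add(Function('R')(1, 5), Mul(Add(13, Mul(-1, -57)), Function('W')(-8))) = Add(9, Mul(Add(13, Mul(-1, -57)), Mul(-8, -8))) = Add(9, Mul(Add(13, 57), 64)) = Add(9, Mul(70, 64)) = Add(9, 4480) = 4489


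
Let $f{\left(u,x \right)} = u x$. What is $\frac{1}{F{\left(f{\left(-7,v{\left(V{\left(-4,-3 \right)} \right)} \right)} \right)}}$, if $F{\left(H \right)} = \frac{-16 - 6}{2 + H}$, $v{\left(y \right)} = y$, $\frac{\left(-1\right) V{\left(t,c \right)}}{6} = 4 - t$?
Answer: $- \frac{169}{11} \approx -15.364$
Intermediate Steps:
$V{\left(t,c \right)} = -24 + 6 t$ ($V{\left(t,c \right)} = - 6 \left(4 - t\right) = -24 + 6 t$)
$F{\left(H \right)} = - \frac{22}{2 + H}$
$\frac{1}{F{\left(f{\left(-7,v{\left(V{\left(-4,-3 \right)} \right)} \right)} \right)}} = \frac{1}{\left(-22\right) \frac{1}{2 - 7 \left(-24 + 6 \left(-4\right)\right)}} = \frac{1}{\left(-22\right) \frac{1}{2 - 7 \left(-24 - 24\right)}} = \frac{1}{\left(-22\right) \frac{1}{2 - -336}} = \frac{1}{\left(-22\right) \frac{1}{2 + 336}} = \frac{1}{\left(-22\right) \frac{1}{338}} = \frac{1}{- \frac{11}{169}} = - \frac{169}{11}$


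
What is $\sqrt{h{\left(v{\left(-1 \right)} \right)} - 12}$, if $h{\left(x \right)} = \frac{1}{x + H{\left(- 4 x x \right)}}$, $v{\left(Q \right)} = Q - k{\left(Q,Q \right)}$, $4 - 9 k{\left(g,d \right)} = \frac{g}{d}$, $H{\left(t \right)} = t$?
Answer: $\frac{i \sqrt{17499}}{38} \approx 3.4812 i$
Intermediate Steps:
$k{\left(g,d \right)} = \frac{4}{9} - \frac{g}{9 d}$ ($k{\left(g,d \right)} = \frac{4}{9} - \frac{g \frac{1}{d}}{9} = \frac{4}{9} - \frac{g}{9 d}$)
$v{\left(Q \right)} = - \frac{1}{3} + Q$ ($v{\left(Q \right)} = Q - \frac{- Q + 4 Q}{9 Q} = Q - \frac{3 Q}{9 Q} = Q - \frac{1}{3} = - \frac{1}{3} + Q$)
$h{\left(x \right)} = \frac{1}{x - 4 x^{2}}$ ($h{\left(x \right)} = \frac{1}{x + - 4 x x} = \frac{1}{x - 4 x^{2}}$)
$\sqrt{h{\left(v{\left(-1 \right)} \right)} - 12} = \sqrt{- \frac{1}{\left(- \frac{1}{3} - 1\right) \left(-1 + 4 \left(- \frac{1}{3} - 1\right)\right)} - 12} = \sqrt{- \frac{1}{\left(- \frac{4}{3}\right) \left(-1 + 4 \left(- \frac{4}{3}\right)\right)} - 12} = \sqrt{\left(-1\right) \left(- \frac{3}{4}\right) \frac{1}{-1 - \frac{16}{3}} - 12} = \sqrt{\left(-1\right) \left(- \frac{3}{4}\right) \frac{1}{- \frac{19}{3}} - 12} = \sqrt{\left(-1\right) \left(- \frac{3}{4}\right) \left(- \frac{3}{19}\right) - 12} = \sqrt{- \frac{9}{76} - 12} = \sqrt{- \frac{921}{76}} = \frac{i \sqrt{17499}}{38}$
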